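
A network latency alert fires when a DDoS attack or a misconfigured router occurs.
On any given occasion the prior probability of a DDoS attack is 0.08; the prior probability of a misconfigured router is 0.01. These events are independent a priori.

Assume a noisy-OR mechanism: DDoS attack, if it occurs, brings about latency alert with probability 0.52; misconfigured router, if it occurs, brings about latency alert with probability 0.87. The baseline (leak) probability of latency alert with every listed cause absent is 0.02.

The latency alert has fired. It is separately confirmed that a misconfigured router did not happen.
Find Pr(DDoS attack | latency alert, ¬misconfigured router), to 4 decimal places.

Pr(DDoS attack | latency alert, ¬misconfigured router) ≈ 0.6972

Under noisy-OR, P(latency alert | causes) = 1 − (1−0.02)·∏(1−qᵢ) over the active causes.
P(latency alert | ¬misconfigured router) = 0.02·0.92 + 0.5296·0.08 = 0.018400 + 0.042368 = 0.060768
The DDoS attack-present share is 0.5296·0.08 = 0.042368.
So P(DDoS attack | latency alert, ¬misconfigured router) = 0.042368/0.060768 ≈ 0.6972.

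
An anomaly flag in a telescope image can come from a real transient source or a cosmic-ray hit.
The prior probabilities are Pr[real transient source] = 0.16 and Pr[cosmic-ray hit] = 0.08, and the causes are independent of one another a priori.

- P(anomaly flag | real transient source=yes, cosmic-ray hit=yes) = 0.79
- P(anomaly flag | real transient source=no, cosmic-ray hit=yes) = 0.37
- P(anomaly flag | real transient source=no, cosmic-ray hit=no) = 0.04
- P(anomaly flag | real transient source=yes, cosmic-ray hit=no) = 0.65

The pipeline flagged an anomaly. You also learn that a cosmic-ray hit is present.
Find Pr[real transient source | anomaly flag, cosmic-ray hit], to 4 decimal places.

Sum P(anomaly flag|·) weighted by the priors over both values of real transient source:
  P(anomaly flag | cosmic-ray hit) = 0.37*0.84 + 0.79*0.16
        = 0.310800 + 0.126400 = 0.437200
Keeping only the real transient source-present terms gives 0.126400, so
  P(real transient source | anomaly flag, cosmic-ray hit) = 0.126400 / 0.437200 ≈ 0.2891

Pr[real transient source | anomaly flag, cosmic-ray hit] ≈ 0.2891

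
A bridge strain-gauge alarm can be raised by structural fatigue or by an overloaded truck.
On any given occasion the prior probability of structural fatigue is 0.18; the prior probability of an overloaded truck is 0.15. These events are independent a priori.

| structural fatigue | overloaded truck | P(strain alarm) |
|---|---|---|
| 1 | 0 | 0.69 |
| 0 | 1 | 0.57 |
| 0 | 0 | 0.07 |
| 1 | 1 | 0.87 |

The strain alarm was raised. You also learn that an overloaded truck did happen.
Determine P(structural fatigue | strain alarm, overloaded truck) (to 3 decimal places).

By total probability over both values of structural fatigue:
  P(strain alarm | overloaded truck) = 0.57×0.82 + 0.87×0.18
        = 0.467400 + 0.156600 = 0.624000
Configurations with structural fatigue contribute 0.156600, so
  P(structural fatigue | strain alarm, overloaded truck) = 0.156600 / 0.624000 ≈ 0.251

P(structural fatigue | strain alarm, overloaded truck) ≈ 0.251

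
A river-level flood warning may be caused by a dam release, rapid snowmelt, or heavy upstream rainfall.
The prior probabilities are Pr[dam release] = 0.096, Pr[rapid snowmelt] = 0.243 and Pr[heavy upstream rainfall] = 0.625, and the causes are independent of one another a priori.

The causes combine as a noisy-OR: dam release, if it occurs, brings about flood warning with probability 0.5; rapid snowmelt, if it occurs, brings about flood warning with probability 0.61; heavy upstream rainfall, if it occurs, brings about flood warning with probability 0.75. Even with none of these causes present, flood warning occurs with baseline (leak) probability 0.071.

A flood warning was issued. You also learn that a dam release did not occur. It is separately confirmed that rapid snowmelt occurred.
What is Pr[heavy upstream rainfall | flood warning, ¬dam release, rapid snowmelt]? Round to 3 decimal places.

Pr[heavy upstream rainfall | flood warning, ¬dam release, rapid snowmelt] ≈ 0.704

Under noisy-OR, P(flood warning | causes) = 1 − (1−0.071)·∏(1−qᵢ) over the active causes.
P(flood warning | ¬dam release, rapid snowmelt) = 0.63769*0.375 + 0.909423*0.625 = 0.239134 + 0.568389 = 0.807523
The heavy upstream rainfall-present share is 0.909423*0.625 = 0.568389.
P(heavy upstream rainfall | flood warning, ¬dam release, rapid snowmelt) = 0.568389 / 0.807523 ≈ 0.704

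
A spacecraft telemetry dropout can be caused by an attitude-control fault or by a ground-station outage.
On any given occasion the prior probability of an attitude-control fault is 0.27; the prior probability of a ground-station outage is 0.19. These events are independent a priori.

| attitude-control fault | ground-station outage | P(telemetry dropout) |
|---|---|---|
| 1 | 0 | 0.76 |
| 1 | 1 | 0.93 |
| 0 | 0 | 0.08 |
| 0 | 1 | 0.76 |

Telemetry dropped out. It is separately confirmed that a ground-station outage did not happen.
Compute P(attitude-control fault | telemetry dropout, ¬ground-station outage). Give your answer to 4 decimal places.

P(telemetry dropout | ¬ground-station outage) = 0.08·0.73 + 0.76·0.27 = 0.058400 + 0.205200 = 0.263600
Restricting to configurations with attitude-control fault present: 0.76·0.27 = 0.205200.
P(attitude-control fault | telemetry dropout, ¬ground-station outage) = 0.205200 / 0.263600 ≈ 0.7785

P(attitude-control fault | telemetry dropout, ¬ground-station outage) ≈ 0.7785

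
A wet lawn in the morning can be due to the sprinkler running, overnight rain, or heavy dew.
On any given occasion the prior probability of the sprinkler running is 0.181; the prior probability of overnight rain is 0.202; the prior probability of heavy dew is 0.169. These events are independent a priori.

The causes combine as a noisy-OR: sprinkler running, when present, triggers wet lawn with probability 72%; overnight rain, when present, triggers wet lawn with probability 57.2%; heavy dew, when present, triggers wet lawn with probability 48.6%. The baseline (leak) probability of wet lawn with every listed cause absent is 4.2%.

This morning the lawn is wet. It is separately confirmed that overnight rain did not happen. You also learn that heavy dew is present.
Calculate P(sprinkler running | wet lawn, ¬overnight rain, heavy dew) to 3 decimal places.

Under noisy-OR, P(wet lawn | causes) = 1 − (1−0.042)·∏(1−qᵢ) over the active causes.
Weight on sprinkler running=true, given the evidence: 0.862125·0.181 = 0.156045
Normalizer over all consistent configurations: 0.507588·0.819 + 0.862125·0.181 = 0.571760
Posterior = 0.156045 / 0.571760 ≈ 0.273

P(sprinkler running | wet lawn, ¬overnight rain, heavy dew) ≈ 0.273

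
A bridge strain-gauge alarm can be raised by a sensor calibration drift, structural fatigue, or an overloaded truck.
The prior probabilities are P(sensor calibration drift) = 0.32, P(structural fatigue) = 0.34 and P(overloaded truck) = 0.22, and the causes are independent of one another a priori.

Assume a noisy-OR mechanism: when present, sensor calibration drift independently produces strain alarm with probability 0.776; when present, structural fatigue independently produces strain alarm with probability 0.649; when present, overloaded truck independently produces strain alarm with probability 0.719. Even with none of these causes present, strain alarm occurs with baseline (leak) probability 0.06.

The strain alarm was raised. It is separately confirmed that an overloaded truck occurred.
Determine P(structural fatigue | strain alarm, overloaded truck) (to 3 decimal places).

Under noisy-OR, P(strain alarm | causes) = 1 − (1−0.06)·∏(1−qᵢ) over the active causes.
For the numerator, keep only structural fatigue=true terms: 0.209765 + 0.106540 = 0.316305
The normalizing constant is 0.73586×0.68×0.66 + 0.907287×0.68×0.34 + 0.940833×0.32×0.66 + 0.979232×0.32×0.34 = 0.845263
P(structural fatigue | strain alarm, overloaded truck) = 0.316305/0.845263 ≈ 0.374

P(structural fatigue | strain alarm, overloaded truck) ≈ 0.374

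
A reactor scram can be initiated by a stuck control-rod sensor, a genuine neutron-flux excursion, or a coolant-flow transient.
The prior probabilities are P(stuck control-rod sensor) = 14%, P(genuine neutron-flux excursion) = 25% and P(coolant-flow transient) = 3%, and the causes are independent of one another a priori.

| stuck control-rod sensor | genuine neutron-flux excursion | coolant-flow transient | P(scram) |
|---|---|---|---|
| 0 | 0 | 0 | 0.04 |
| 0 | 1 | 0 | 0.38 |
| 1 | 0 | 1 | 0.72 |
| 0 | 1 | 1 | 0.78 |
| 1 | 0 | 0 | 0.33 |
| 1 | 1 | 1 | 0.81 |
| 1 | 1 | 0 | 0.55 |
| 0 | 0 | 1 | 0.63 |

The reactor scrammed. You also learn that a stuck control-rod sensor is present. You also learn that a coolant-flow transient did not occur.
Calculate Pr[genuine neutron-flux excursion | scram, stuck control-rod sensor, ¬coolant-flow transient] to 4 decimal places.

Pr[genuine neutron-flux excursion | scram, stuck control-rod sensor, ¬coolant-flow transient] ≈ 0.3571

For the numerator, keep only genuine neutron-flux excursion=true terms: 0.55*0.25 = 0.137500
Denominator P(scram | stuck control-rod sensor, ¬coolant-flow transient): 0.33*0.75 + 0.55*0.25 = 0.385000
P(genuine neutron-flux excursion | scram, stuck control-rod sensor, ¬coolant-flow transient) = 0.137500/0.385000 ≈ 0.3571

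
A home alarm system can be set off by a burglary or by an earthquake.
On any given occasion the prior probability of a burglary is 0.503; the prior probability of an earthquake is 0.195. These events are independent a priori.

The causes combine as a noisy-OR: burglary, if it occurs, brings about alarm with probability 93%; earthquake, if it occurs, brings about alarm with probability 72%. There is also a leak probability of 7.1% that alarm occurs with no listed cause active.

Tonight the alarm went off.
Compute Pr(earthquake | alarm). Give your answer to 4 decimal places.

Under noisy-OR, P(alarm | causes) = 1 − (1−0.071)·∏(1−qᵢ) over the active causes.
Numerator (weight on configurations with earthquake): 0.071705 + 0.096299 = 0.168004
Denominator P(alarm): 0.071*0.497*0.805 + 0.73988*0.497*0.195 + 0.93497*0.503*0.805 + 0.981792*0.503*0.195 = 0.574993
Posterior = 0.168004 / 0.574993 ≈ 0.2922

Pr(earthquake | alarm) ≈ 0.2922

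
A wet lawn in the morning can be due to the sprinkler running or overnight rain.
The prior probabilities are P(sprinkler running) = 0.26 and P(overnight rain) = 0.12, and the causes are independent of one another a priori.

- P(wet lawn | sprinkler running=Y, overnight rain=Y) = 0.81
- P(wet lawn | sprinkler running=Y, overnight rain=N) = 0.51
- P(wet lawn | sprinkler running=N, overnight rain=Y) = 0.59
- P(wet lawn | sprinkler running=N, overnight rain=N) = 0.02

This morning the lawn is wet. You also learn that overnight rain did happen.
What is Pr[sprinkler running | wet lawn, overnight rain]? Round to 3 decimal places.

Pr[sprinkler running | wet lawn, overnight rain] ≈ 0.325

P(wet lawn | overnight rain) = 0.59*0.74 + 0.81*0.26 = 0.436600 + 0.210600 = 0.647200
The sprinkler running-present share is 0.81*0.26 = 0.210600.
So P(sprinkler running | wet lawn, overnight rain) = 0.210600/0.647200 ≈ 0.325.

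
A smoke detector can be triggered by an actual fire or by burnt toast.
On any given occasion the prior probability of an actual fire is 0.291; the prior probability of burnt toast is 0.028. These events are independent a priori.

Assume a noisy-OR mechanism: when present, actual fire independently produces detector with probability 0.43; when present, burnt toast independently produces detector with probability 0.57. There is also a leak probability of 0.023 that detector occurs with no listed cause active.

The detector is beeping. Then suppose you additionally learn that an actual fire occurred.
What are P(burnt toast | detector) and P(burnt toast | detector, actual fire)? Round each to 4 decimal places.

P(burnt toast | detector) ≈ 0.1115; P(burnt toast | detector, actual fire) ≈ 0.0471

Under noisy-OR, P(detector | causes) = 1 − (1−0.023)·∏(1−qᵢ) over the active causes.
Sum P(detector|·) weighted by the priors over the 4 (actual fire, burnt toast) configurations:
  P(detector) = 0.023·0.709·0.972 + 0.57989·0.709·0.028 + 0.44311·0.291·0.972 + 0.760537·0.291·0.028
        = 0.015850 + 0.011512 + 0.125335 + 0.006197 = 0.158894
Configurations with burnt toast contribute 0.017709, so
  P(burnt toast | detector) = 0.017709 / 0.158894 ≈ 0.1115

Now condition on the additional information:
Sum P(detector|·) weighted by the priors over both values of burnt toast:
  P(detector | actual fire) = 0.44311*0.972 + 0.760537*0.028
        = 0.430703 + 0.021295 = 0.451998
Configurations with burnt toast contribute 0.021295, so
  P(burnt toast | detector, actual fire) = 0.021295 / 0.451998 ≈ 0.0471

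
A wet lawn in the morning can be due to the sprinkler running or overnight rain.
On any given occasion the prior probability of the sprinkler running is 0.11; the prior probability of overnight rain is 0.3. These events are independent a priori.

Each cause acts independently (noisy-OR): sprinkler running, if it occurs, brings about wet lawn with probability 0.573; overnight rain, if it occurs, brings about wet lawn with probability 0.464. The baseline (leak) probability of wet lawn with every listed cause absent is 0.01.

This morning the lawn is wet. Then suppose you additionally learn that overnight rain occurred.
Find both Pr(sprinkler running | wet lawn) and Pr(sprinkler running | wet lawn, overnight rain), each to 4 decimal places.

Pr(sprinkler running | wet lawn) ≈ 0.3472; Pr(sprinkler running | wet lawn, overnight rain) ≈ 0.1692

Under noisy-OR, P(wet lawn | causes) = 1 − (1−0.01)·∏(1−qᵢ) over the active causes.
Sum P(wet lawn|·) weighted by the priors over the 4 (sprinkler running, overnight rain) configurations:
  P(wet lawn) = 0.01·0.89·0.7 + 0.46936·0.89·0.3 + 0.57727·0.11·0.7 + 0.773417·0.11·0.3
        = 0.006230 + 0.125319 + 0.044450 + 0.025523 = 0.201522
The terms with sprinkler running present sum to 0.069973, so
  P(sprinkler running | wet lawn) = 0.069973 / 0.201522 ≈ 0.3472

Now also conditioning on overnight rain=true:
Numerator (weight on configurations with sprinkler running): 0.773417×0.11 = 0.085076
Normalizer over all consistent configurations: 0.46936×0.89 + 0.773417×0.11 = 0.502806
P(sprinkler running | wet lawn, overnight rain) = 0.085076/0.502806 ≈ 0.1692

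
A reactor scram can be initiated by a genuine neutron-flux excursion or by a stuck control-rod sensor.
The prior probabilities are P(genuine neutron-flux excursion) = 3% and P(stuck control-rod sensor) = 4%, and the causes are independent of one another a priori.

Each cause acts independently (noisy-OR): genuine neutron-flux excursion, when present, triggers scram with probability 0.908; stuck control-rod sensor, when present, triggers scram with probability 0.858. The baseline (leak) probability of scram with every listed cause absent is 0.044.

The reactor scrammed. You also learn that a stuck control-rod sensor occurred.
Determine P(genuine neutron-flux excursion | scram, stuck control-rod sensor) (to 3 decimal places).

P(genuine neutron-flux excursion | scram, stuck control-rod sensor) ≈ 0.034

Under noisy-OR, P(scram | causes) = 1 − (1−0.044)·∏(1−qᵢ) over the active causes.
P(scram | stuck control-rod sensor) = 0.864248×0.97 + 0.987511×0.03 = 0.838321 + 0.029625 = 0.867946
Of this, 0.029625 comes from 0.987511×0.03 (the genuine neutron-flux excursion=true cases).
Hence the posterior is 0.029625/0.867946 ≈ 0.034.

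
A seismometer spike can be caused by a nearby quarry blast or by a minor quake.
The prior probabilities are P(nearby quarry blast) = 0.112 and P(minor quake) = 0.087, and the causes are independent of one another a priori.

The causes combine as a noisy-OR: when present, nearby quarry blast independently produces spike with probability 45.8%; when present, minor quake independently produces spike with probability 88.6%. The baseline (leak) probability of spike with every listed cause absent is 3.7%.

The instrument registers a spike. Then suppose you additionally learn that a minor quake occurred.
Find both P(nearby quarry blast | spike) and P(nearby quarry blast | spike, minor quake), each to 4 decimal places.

P(nearby quarry blast | spike) ≈ 0.3702; P(nearby quarry blast | spike, minor quake) ≈ 0.1176

Under noisy-OR, P(spike | causes) = 1 − (1−0.037)·∏(1−qᵢ) over the active causes.
P(spike) = 0.037×0.888×0.913 + 0.890218×0.888×0.087 + 0.478054×0.112×0.913 + 0.940498×0.112×0.087 = 0.029998 + 0.068775 + 0.048884 + 0.009164 = 0.156821
Restricting to configurations with nearby quarry blast present: 0.048884 + 0.009164 = 0.058048.
Hence the posterior is 0.058048/0.156821 ≈ 0.3702.

Now condition on the additional information:
P(spike | minor quake) = 0.890218·0.888 + 0.940498·0.112 = 0.790514 + 0.105336 = 0.895850
Of this, 0.105336 comes from 0.940498·0.112 (the nearby quarry blast=true cases).
P(nearby quarry blast | spike, minor quake) = 0.105336 / 0.895850 ≈ 0.1176
The drop from 0.3702 to 0.1176 is the explaining-away (discounting) effect.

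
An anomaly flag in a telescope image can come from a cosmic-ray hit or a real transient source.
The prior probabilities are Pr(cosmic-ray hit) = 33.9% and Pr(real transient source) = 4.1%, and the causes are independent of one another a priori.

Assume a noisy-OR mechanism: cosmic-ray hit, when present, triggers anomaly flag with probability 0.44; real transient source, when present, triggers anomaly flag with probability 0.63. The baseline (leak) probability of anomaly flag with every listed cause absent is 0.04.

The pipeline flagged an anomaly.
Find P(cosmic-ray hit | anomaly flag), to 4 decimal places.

P(cosmic-ray hit | anomaly flag) ≈ 0.7903

Under noisy-OR, P(anomaly flag | causes) = 1 − (1−0.04)·∏(1−qᵢ) over the active causes.
Enumerate the 4 (cosmic-ray hit, real transient source) configurations and weight by the priors:
  P(anomaly flag) = 0.04×0.661×0.959 + 0.6448×0.661×0.041 + 0.4624×0.339×0.959 + 0.801088×0.339×0.041
        = 0.025356 + 0.017475 + 0.150327 + 0.011134 = 0.204292
The terms with cosmic-ray hit present sum to 0.161461, so
  P(cosmic-ray hit | anomaly flag) = 0.161461 / 0.204292 ≈ 0.7903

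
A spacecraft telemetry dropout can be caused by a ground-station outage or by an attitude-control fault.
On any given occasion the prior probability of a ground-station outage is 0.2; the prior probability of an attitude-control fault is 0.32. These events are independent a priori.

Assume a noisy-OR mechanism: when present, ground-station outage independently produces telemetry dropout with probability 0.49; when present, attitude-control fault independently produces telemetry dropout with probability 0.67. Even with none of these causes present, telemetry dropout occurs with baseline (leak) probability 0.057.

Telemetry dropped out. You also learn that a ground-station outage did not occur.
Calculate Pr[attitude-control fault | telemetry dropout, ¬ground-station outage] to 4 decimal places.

Under noisy-OR, P(telemetry dropout | causes) = 1 − (1−0.057)·∏(1−qᵢ) over the active causes.
Enumerate both values of attitude-control fault and weight by the priors:
  P(telemetry dropout | ¬ground-station outage) = 0.057×0.68 + 0.68881×0.32
        = 0.038760 + 0.220419 = 0.259179
Configurations with attitude-control fault contribute 0.220419, so
  P(attitude-control fault | telemetry dropout, ¬ground-station outage) = 0.220419 / 0.259179 ≈ 0.8505

Pr[attitude-control fault | telemetry dropout, ¬ground-station outage] ≈ 0.8505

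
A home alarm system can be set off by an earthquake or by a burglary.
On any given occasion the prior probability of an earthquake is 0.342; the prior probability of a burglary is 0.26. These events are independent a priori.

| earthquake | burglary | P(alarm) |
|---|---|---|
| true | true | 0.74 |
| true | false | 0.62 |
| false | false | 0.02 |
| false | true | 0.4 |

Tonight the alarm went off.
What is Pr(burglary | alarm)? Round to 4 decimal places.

P(alarm) = 0.02*0.658*0.74 + 0.4*0.658*0.26 + 0.62*0.342*0.74 + 0.74*0.342*0.26 = 0.009738 + 0.068432 + 0.156910 + 0.065801 = 0.300881
Of this, 0.134233 comes from 0.068432 + 0.065801 (the burglary=true cases).
Hence the posterior is 0.134233/0.300881 ≈ 0.4461.

Pr(burglary | alarm) ≈ 0.4461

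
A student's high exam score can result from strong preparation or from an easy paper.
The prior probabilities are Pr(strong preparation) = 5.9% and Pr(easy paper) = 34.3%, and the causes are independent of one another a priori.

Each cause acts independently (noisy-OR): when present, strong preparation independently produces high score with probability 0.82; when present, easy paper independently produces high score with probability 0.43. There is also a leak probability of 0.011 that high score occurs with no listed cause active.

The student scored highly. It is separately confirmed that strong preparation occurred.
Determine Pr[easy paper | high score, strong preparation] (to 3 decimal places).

Under noisy-OR, P(high score | causes) = 1 − (1−0.011)·∏(1−qᵢ) over the active causes.
P(high score | strong preparation) = 0.82198*0.657 + 0.898529*0.343 = 0.540041 + 0.308195 = 0.848236
Restricting to configurations with easy paper present: 0.898529*0.343 = 0.308195.
Hence the posterior is 0.308195/0.848236 ≈ 0.363.

Pr[easy paper | high score, strong preparation] ≈ 0.363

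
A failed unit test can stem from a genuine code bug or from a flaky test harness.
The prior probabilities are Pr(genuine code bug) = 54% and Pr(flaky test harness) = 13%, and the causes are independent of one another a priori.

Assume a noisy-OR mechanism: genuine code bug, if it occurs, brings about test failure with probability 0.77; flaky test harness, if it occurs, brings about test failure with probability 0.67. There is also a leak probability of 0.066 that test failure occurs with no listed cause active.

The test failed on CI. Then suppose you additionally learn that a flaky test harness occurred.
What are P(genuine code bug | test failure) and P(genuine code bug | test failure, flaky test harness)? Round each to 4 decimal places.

Under noisy-OR, P(test failure | causes) = 1 − (1−0.066)·∏(1−qᵢ) over the active causes.
Weight on genuine code bug=true, given the evidence: 0.368878 + 0.065223 = 0.434101
The normalizing constant is 0.066*0.46*0.87 + 0.69178*0.46*0.13 + 0.78518*0.54*0.87 + 0.929109*0.54*0.13 = 0.501882
Posterior = 0.434101 / 0.501882 ≈ 0.8649

Now condition on the additional information:
Weight on genuine code bug=true, given the evidence: 0.929109·0.54 = 0.501719
The normalizing constant is 0.69178·0.46 + 0.929109·0.54 = 0.819938
P(genuine code bug | test failure, flaky test harness) = 0.501719/0.819938 ≈ 0.6119
The drop from 0.8649 to 0.6119 is the explaining-away (discounting) effect.

P(genuine code bug | test failure) ≈ 0.8649; P(genuine code bug | test failure, flaky test harness) ≈ 0.6119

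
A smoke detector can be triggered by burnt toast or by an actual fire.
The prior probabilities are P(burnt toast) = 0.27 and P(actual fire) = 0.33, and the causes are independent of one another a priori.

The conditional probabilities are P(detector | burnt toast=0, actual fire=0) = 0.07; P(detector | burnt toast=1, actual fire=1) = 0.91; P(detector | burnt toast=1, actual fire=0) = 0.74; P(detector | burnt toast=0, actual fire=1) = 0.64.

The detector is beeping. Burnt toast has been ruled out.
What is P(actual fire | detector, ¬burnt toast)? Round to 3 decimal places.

Enumerate both values of actual fire and weight by the priors:
  P(detector | ¬burnt toast) = 0.07·0.67 + 0.64·0.33
        = 0.046900 + 0.211200 = 0.258100
Configurations with actual fire contribute 0.211200, so
  P(actual fire | detector, ¬burnt toast) = 0.211200 / 0.258100 ≈ 0.818

P(actual fire | detector, ¬burnt toast) ≈ 0.818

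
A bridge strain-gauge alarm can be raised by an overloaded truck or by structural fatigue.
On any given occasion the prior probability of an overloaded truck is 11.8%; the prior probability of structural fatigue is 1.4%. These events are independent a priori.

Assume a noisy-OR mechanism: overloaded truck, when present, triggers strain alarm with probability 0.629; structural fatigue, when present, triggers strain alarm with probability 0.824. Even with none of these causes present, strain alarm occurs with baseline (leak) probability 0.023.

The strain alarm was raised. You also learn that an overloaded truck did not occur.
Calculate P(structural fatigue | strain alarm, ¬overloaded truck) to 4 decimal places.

P(structural fatigue | strain alarm, ¬overloaded truck) ≈ 0.3383

Under noisy-OR, P(strain alarm | causes) = 1 − (1−0.023)·∏(1−qᵢ) over the active causes.
Weight on structural fatigue=true, given the evidence: 0.828048×0.014 = 0.011593
The normalizing constant is 0.023×0.986 + 0.828048×0.014 = 0.034271
Posterior = 0.011593 / 0.034271 ≈ 0.3383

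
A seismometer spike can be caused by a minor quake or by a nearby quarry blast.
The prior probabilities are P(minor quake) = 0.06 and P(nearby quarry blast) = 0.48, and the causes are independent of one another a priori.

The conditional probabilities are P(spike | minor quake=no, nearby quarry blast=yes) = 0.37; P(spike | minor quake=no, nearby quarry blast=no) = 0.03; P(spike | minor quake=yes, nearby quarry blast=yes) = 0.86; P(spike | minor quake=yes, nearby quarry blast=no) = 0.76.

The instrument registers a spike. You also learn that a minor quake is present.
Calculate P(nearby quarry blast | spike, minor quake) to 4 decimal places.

For the numerator, keep only nearby quarry blast=true terms: 0.86*0.48 = 0.412800
Denominator P(spike | minor quake): 0.76*0.52 + 0.86*0.48 = 0.808000
P(nearby quarry blast | spike, minor quake) = 0.412800/0.808000 ≈ 0.5109

P(nearby quarry blast | spike, minor quake) ≈ 0.5109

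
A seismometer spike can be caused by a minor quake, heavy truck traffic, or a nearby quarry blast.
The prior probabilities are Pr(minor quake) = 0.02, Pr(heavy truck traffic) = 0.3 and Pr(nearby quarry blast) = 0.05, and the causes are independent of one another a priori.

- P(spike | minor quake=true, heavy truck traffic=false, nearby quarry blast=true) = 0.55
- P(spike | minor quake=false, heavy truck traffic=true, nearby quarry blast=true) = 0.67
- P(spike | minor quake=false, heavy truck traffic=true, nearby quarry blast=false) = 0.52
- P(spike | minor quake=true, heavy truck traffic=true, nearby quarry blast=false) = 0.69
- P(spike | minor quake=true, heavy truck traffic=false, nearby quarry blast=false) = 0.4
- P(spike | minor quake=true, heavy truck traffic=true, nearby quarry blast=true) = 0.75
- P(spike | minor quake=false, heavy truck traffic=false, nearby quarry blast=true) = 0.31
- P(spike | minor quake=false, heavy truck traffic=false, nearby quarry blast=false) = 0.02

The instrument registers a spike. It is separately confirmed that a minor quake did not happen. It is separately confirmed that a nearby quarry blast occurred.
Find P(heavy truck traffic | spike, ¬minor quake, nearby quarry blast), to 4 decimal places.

P(heavy truck traffic | spike, ¬minor quake, nearby quarry blast) ≈ 0.4809

Weight on heavy truck traffic=true, given the evidence: 0.67×0.3 = 0.201000
Normalizer over all consistent configurations: 0.31×0.7 + 0.67×0.3 = 0.418000
Posterior = 0.201000 / 0.418000 ≈ 0.4809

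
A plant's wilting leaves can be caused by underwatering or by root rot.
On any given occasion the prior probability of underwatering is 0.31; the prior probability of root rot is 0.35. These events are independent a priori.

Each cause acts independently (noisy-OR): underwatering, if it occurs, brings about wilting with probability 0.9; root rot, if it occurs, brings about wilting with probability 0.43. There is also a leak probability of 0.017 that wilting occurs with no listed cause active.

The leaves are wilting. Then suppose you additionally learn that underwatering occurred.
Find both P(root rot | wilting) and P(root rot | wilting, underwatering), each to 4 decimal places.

Under noisy-OR, P(wilting | causes) = 1 − (1−0.017)·∏(1−qᵢ) over the active causes.
Sum P(wilting|·) weighted by the priors over the 4 (underwatering, root rot) configurations:
  P(wilting) = 0.017×0.69×0.65 + 0.43969×0.69×0.35 + 0.9017×0.31×0.65 + 0.943969×0.31×0.35
        = 0.007624 + 0.106185 + 0.181693 + 0.102421 = 0.397923
Configurations with root rot contribute 0.208606, so
  P(root rot | wilting) = 0.208606 / 0.397923 ≈ 0.5242

With the extra evidence:
P(wilting | underwatering) = 0.9017·0.65 + 0.943969·0.35 = 0.586105 + 0.330389 = 0.916494
Restricting to configurations with root rot present: 0.943969·0.35 = 0.330389.
P(root rot | wilting, underwatering) = 0.330389 / 0.916494 ≈ 0.3605
— underwatering explains away the evidence for root rot.

P(root rot | wilting) ≈ 0.5242; P(root rot | wilting, underwatering) ≈ 0.3605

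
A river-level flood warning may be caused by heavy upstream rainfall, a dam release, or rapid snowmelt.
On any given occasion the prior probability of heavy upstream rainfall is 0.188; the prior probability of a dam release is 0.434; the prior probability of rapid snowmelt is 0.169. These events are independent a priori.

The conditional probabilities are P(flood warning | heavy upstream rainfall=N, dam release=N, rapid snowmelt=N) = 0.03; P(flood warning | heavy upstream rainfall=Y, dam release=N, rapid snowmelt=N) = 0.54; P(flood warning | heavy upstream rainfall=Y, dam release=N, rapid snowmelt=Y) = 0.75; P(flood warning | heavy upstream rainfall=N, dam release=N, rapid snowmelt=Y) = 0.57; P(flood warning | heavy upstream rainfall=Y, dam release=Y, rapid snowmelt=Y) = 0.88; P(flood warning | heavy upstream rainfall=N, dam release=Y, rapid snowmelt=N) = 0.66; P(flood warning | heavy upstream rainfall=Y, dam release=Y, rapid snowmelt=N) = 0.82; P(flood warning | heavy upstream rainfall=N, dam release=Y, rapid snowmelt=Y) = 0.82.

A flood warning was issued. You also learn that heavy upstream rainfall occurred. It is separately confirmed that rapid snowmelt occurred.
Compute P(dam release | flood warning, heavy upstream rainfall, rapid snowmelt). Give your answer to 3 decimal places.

Enumerate both values of dam release and weight by the priors:
  P(flood warning | heavy upstream rainfall, rapid snowmelt) = 0.75×0.566 + 0.88×0.434
        = 0.424500 + 0.381920 = 0.806420
The terms with dam release present sum to 0.381920, so
  P(dam release | flood warning, heavy upstream rainfall, rapid snowmelt) = 0.381920 / 0.806420 ≈ 0.474

P(dam release | flood warning, heavy upstream rainfall, rapid snowmelt) ≈ 0.474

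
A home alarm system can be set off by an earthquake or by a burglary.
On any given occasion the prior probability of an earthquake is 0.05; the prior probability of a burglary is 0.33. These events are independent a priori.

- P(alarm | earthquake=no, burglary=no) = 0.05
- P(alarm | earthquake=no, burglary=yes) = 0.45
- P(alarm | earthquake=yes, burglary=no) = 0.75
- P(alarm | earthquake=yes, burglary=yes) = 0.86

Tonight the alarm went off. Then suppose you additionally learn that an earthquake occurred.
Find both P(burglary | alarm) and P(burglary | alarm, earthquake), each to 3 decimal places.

P(burglary | alarm) ≈ 0.732; P(burglary | alarm, earthquake) ≈ 0.361

Enumerate the 4 (earthquake, burglary) configurations and weight by the priors:
  P(alarm) = 0.05*0.95*0.67 + 0.45*0.95*0.33 + 0.75*0.05*0.67 + 0.86*0.05*0.33
        = 0.031825 + 0.141075 + 0.025125 + 0.014190 = 0.212215
Keeping only the burglary-present terms gives 0.155265, so
  P(burglary | alarm) = 0.155265 / 0.212215 ≈ 0.732

Now also conditioning on earthquake=true:
By total probability over both values of burglary:
  P(alarm | earthquake) = 0.75×0.67 + 0.86×0.33
        = 0.502500 + 0.283800 = 0.786300
The terms with burglary present sum to 0.283800, so
  P(burglary | alarm, earthquake) = 0.283800 / 0.786300 ≈ 0.361
This is intercausal reasoning (explaining away): once earthquake accounts for the alarm, burglary becomes less likely.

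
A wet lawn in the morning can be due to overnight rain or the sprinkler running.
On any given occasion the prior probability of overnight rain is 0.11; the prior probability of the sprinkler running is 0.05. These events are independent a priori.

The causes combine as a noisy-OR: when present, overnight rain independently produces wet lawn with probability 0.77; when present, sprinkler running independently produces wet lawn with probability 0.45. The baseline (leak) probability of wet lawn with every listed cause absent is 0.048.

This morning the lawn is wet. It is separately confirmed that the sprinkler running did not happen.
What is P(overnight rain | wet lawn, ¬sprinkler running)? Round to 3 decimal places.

Under noisy-OR, P(wet lawn | causes) = 1 − (1−0.048)·∏(1−qᵢ) over the active causes.
Enumerate both values of overnight rain and weight by the priors:
  P(wet lawn | ¬sprinkler running) = 0.048·0.89 + 0.78104·0.11
        = 0.042720 + 0.085914 = 0.128634
Configurations with overnight rain contribute 0.085914, so
  P(overnight rain | wet lawn, ¬sprinkler running) = 0.085914 / 0.128634 ≈ 0.668

P(overnight rain | wet lawn, ¬sprinkler running) ≈ 0.668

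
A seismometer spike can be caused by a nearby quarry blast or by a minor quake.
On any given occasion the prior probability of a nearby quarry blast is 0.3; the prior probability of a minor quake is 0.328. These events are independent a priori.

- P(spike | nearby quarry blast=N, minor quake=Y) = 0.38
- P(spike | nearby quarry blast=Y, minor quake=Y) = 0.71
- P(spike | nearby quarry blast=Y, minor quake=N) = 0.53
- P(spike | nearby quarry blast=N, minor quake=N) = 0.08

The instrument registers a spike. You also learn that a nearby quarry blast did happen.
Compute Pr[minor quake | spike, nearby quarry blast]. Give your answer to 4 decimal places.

P(spike | nearby quarry blast) = 0.53×0.672 + 0.71×0.328 = 0.356160 + 0.232880 = 0.589040
Of this, 0.232880 comes from 0.71×0.328 (the minor quake=true cases).
So P(minor quake | spike, nearby quarry blast) = 0.232880/0.589040 ≈ 0.3954.

Pr[minor quake | spike, nearby quarry blast] ≈ 0.3954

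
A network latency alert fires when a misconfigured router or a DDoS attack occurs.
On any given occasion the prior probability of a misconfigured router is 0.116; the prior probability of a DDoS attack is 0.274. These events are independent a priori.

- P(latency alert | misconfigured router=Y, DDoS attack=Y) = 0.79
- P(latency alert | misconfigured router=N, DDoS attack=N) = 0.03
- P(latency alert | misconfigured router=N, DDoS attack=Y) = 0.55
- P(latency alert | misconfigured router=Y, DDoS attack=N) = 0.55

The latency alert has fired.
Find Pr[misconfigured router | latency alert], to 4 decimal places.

P(latency alert) = 0.03·0.884·0.726 + 0.55·0.884·0.274 + 0.55·0.116·0.726 + 0.79·0.116·0.274 = 0.019254 + 0.133219 + 0.046319 + 0.025109 = 0.223901
Restricting to configurations with misconfigured router present: 0.046319 + 0.025109 = 0.071428.
P(misconfigured router | latency alert) = 0.071428 / 0.223901 ≈ 0.3190

Pr[misconfigured router | latency alert] ≈ 0.3190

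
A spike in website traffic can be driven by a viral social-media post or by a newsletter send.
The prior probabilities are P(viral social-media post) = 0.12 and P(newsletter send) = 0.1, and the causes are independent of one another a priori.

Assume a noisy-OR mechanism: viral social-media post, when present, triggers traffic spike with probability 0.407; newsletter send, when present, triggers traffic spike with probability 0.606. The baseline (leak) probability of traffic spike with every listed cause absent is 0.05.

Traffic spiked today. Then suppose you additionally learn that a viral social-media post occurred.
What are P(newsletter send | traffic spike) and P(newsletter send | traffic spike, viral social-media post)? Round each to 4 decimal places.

Under noisy-OR, P(traffic spike | causes) = 1 − (1−0.05)·∏(1−qᵢ) over the active causes.
P(traffic spike) = 0.05·0.88·0.9 + 0.6257·0.88·0.1 + 0.43665·0.12·0.9 + 0.77804·0.12·0.1 = 0.039600 + 0.055062 + 0.047158 + 0.009336 = 0.151156
The newsletter send-present share is 0.055062 + 0.009336 = 0.064398.
Hence the posterior is 0.064398/0.151156 ≈ 0.4260.

Now also conditioning on viral social-media post=true:
By total probability over both values of newsletter send:
  P(traffic spike | viral social-media post) = 0.43665*0.9 + 0.77804*0.1
        = 0.392985 + 0.077804 = 0.470789
Keeping only the newsletter send-present terms gives 0.077804, so
  P(newsletter send | traffic spike, viral social-media post) = 0.077804 / 0.470789 ≈ 0.1653

P(newsletter send | traffic spike) ≈ 0.4260; P(newsletter send | traffic spike, viral social-media post) ≈ 0.1653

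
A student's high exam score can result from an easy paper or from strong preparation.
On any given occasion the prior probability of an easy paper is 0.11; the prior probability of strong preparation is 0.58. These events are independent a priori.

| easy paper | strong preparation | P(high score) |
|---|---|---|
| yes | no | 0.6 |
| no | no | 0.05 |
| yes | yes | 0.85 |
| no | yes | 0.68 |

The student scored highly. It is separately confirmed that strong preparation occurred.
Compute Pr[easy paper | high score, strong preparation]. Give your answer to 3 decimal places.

Numerator (weight on configurations with easy paper): 0.85·0.11 = 0.093500
Denominator P(high score | strong preparation): 0.68·0.89 + 0.85·0.11 = 0.698700
Posterior = 0.093500 / 0.698700 ≈ 0.134

Pr[easy paper | high score, strong preparation] ≈ 0.134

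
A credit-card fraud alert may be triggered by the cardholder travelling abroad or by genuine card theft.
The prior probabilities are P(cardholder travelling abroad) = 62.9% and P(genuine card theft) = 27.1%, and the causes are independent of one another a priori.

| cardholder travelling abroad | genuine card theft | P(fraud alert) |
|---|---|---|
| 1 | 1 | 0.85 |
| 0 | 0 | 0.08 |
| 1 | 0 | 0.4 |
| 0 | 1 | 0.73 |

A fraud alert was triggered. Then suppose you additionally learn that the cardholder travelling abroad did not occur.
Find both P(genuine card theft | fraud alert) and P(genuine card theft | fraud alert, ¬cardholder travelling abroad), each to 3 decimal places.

P(genuine card theft | fraud alert) ≈ 0.516; P(genuine card theft | fraud alert, ¬cardholder travelling abroad) ≈ 0.772

For the numerator, keep only genuine card theft=true terms: 0.073395 + 0.144890 = 0.218285
Denominator P(fraud alert): 0.08·0.371·0.729 + 0.73·0.371·0.271 + 0.4·0.629·0.729 + 0.85·0.629·0.271 = 0.423338
P(genuine card theft | fraud alert) = 0.218285/0.423338 ≈ 0.516

With the extra evidence:
By total probability over both values of genuine card theft:
  P(fraud alert | ¬cardholder travelling abroad) = 0.08*0.729 + 0.73*0.271
        = 0.058320 + 0.197830 = 0.256150
Keeping only the genuine card theft-present terms gives 0.197830, so
  P(genuine card theft | fraud alert, ¬cardholder travelling abroad) = 0.197830 / 0.256150 ≈ 0.772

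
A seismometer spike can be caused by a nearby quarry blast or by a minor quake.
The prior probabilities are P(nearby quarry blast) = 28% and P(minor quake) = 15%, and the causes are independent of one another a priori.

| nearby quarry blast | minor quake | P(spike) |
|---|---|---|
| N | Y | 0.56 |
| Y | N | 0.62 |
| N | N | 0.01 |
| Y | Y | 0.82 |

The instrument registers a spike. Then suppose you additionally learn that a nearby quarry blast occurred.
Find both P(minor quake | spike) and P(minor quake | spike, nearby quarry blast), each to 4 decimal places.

For the numerator, keep only minor quake=true terms: 0.060480 + 0.034440 = 0.094920
The normalizing constant is 0.01*0.72*0.85 + 0.56*0.72*0.15 + 0.62*0.28*0.85 + 0.82*0.28*0.15 = 0.248600
P(minor quake | spike) = 0.094920/0.248600 ≈ 0.3818

Now condition on the additional information:
P(spike | nearby quarry blast) = 0.62·0.85 + 0.82·0.15 = 0.527000 + 0.123000 = 0.650000
Restricting to configurations with minor quake present: 0.82·0.15 = 0.123000.
P(minor quake | spike, nearby quarry blast) = 0.123000 / 0.650000 ≈ 0.1892
This is intercausal reasoning (explaining away): once nearby quarry blast accounts for the spike, minor quake becomes less likely.

P(minor quake | spike) ≈ 0.3818; P(minor quake | spike, nearby quarry blast) ≈ 0.1892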